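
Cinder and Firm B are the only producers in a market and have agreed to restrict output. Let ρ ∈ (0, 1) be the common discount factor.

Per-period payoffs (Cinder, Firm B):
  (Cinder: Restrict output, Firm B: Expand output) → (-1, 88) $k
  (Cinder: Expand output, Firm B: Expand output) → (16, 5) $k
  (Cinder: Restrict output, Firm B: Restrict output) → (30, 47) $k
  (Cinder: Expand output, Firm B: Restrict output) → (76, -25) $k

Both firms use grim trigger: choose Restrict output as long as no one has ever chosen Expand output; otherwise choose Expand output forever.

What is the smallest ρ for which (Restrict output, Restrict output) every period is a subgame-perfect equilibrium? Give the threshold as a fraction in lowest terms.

23/30

Cinder: cooperation gives 30 each period; deviation gives 76 once then 16 forever.
  30/(1−ρ) ≥ 76 + 16ρ/(1−ρ) ⇒ ρ ≥ 46/60 = 23/30.
Firm B: cooperation gives 47 each period; deviation gives 88 once then 5 forever.
  ρ ≥ 41/83.
Both must hold, so the binding constraint is Cinder's: ρ ≥ 23/30.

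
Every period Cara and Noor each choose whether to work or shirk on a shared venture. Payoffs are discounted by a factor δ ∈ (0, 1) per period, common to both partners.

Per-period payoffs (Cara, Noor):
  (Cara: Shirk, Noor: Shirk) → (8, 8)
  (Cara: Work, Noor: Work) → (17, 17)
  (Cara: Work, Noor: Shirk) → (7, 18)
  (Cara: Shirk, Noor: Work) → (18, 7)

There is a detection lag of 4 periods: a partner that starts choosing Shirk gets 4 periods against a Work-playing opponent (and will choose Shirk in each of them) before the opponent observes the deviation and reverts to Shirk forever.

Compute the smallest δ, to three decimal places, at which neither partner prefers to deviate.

A deviator earns 18 for 4 periods, then 8 forever; cooperating earns 17 forever. Multiplying the IC by (1−δ):
17 ≥ 18(1−δ^4) + 8δ^4, so 10·δ^4 ≥ 1 and δ^4 ≥ 1/10.
δ ≥ (1/10)^(1/4) ≈ 0.562.

0.562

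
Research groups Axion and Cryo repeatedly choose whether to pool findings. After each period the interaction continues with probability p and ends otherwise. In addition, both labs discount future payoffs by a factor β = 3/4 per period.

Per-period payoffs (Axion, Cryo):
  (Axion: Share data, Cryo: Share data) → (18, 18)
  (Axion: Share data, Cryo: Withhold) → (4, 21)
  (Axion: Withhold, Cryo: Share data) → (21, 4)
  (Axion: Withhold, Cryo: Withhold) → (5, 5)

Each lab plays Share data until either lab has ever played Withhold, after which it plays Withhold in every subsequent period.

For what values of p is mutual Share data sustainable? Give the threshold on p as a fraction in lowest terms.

Expected continuation weight on next period's payoff is β·p = 3/4·p, which plays the role of the discount factor.
Cooperation requires 3/4·p ≥ (21−18)/(21−5) = 3/16, hence p ≥ 1/4.

1/4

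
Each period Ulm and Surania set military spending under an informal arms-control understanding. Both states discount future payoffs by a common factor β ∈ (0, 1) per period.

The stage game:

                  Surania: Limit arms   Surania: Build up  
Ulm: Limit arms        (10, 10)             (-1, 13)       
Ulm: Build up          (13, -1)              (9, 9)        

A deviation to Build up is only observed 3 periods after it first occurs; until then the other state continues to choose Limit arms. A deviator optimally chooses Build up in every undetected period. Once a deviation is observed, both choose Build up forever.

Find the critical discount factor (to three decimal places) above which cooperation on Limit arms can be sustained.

0.909

A deviator earns 13 for 3 periods, then 9 forever; cooperating earns 10 forever. Multiplying the IC by (1−β):
10 ≥ 13(1−β^3) + 9β^3, so 4·β^3 ≥ 3 and β^3 ≥ 3/4.
β ≥ (3/4)^(1/3) ≈ 0.909.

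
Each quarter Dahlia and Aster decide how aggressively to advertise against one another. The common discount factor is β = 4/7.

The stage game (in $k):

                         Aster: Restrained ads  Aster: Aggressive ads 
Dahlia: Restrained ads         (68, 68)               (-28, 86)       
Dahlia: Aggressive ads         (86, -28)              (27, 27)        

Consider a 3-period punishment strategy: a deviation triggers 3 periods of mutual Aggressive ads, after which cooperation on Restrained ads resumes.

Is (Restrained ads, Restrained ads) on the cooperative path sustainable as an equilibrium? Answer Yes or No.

Yes

A one-shot deviation gives 86 now, then 27 for 3 periods, then back to 68.
Gain from deviating: (86−68) today; loss: (68−27) in each of the next 3 periods.
No-deviation condition: (68−27)(β+…+β^3) ≥ 86−68, i.e. β+…+β^3 ≥ 18/41.
At β = 4/7: β+…+β^3 = 1.0845 ≥ 0.4390.
So cooperation is sustainable.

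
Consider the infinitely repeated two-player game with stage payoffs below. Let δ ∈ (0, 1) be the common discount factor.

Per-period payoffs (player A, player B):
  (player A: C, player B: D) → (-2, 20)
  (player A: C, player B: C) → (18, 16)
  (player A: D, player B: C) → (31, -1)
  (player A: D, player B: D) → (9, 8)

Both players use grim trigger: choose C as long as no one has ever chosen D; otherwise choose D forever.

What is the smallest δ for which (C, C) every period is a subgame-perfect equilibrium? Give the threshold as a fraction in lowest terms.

player A's threshold: (31−18)/(31−9) = 13/22.
player B's threshold: (20−16)/(20−8) = 1/3.
13/22 > 1/3, so player A binds and δ* = 13/22.

13/22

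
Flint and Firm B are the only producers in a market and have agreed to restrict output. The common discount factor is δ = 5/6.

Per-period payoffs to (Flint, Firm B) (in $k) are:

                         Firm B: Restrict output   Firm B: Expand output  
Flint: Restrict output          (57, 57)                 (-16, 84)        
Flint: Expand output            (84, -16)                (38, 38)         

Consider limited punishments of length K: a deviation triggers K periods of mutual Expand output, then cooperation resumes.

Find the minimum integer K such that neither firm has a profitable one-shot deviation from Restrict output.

IC: δ(1−δ^K)/(1−δ) ≥ (84−57)/(57−38) = 27/19.
With δ = 5/6: need 1 − δ^K ≥ 27/19·(1−5/6)/(5/6), i.e. δ^K ≤ 0.7158.
Since (5/6)^1 = 0.8333 and (5/6)^2 = 0.6944, the smallest such K is 2.

2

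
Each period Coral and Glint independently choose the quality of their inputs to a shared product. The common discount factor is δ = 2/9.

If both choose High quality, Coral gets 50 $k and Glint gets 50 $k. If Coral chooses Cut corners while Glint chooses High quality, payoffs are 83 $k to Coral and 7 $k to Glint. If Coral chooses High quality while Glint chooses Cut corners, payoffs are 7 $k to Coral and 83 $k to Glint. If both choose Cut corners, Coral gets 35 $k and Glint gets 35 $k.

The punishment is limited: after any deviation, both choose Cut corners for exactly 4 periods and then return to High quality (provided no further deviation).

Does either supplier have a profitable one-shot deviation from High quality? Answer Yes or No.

Yes

IC: δ+…+δ^4 ≥ (83−50)/(50−35) = 11/5.
At δ = 2/9: partial sum = 0.2850 < 2.2000. Cooperation not sustainable.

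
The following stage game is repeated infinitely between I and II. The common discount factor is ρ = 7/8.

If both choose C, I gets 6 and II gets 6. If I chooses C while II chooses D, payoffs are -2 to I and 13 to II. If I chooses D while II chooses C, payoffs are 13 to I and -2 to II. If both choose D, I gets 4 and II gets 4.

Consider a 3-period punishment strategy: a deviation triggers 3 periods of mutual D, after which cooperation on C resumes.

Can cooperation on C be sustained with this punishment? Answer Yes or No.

A one-shot deviation gives 13 now, then 4 for 3 periods, then back to 6.
Gain from deviating: (13−6) today; loss: (6−4) in each of the next 3 periods.
No-deviation condition: (6−4)(ρ+…+ρ^3) ≥ 13−6, i.e. ρ+…+ρ^3 ≥ 7/2.
At ρ = 7/8: ρ+…+ρ^3 = 2.3105 < 3.5000.
So cooperation is not sustainable.

No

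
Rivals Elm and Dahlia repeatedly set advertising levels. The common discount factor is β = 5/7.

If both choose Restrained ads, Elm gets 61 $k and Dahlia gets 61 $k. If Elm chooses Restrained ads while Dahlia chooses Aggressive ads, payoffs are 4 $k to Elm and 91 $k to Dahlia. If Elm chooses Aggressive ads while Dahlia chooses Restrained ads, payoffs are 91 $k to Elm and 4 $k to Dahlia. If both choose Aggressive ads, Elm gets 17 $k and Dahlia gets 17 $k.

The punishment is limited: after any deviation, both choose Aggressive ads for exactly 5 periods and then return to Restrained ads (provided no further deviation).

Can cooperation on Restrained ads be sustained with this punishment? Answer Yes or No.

A one-shot deviation gives 91 now, then 17 for 5 periods, then back to 61.
Gain from deviating: (91−61) today; loss: (61−17) in each of the next 5 periods.
No-deviation condition: (61−17)(β+…+β^5) ≥ 91−61, i.e. β+…+β^5 ≥ 15/22.
At β = 5/7: β+…+β^5 = 2.0352 ≥ 0.6818.
So cooperation is sustainable.

Yes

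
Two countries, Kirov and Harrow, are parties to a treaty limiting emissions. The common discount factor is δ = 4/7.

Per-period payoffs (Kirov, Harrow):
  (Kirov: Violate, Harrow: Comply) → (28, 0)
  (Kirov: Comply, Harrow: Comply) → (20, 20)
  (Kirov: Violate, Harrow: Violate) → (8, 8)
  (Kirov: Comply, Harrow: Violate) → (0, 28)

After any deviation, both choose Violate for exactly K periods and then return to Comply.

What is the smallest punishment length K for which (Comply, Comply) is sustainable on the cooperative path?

2

Need Σ_{k=1}^{K} δ^k ≥ (28−20)/(20−8) = 0.6667 at δ = 4/7.
At K = 1 the sum is 0.5714 < 0.6667; at K = 2 it is 0.8980 ≥ 0.6667.
So the minimum punishment length is K = 2.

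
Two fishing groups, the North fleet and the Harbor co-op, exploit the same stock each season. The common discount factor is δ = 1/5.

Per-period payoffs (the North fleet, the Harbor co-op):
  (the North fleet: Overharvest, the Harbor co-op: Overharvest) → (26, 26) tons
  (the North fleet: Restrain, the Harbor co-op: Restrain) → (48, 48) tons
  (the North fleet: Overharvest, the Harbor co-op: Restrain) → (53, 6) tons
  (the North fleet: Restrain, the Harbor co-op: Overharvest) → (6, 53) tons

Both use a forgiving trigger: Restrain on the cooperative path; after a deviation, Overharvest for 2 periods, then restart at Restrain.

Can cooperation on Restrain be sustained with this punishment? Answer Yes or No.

Yes

A one-shot deviation gives 53 now, then 26 for 2 periods, then back to 48.
Gain from deviating: (53−48) today; loss: (48−26) in each of the next 2 periods.
No-deviation condition: (48−26)(δ+…+δ^2) ≥ 53−48, i.e. δ+…+δ^2 ≥ 5/22.
At δ = 1/5: δ+…+δ^2 = 0.2400 ≥ 0.2273.
So cooperation is sustainable.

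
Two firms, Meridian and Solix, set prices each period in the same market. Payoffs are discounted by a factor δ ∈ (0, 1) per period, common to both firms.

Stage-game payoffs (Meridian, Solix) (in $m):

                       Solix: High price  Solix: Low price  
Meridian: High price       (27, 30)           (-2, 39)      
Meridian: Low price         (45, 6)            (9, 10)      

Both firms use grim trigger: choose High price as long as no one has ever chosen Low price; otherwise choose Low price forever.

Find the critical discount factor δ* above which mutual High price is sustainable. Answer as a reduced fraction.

Meridian: cooperation gives 27 each period; deviation gives 45 once then 9 forever.
  27/(1−δ) ≥ 45 + 9δ/(1−δ) ⇒ δ ≥ 18/36 = 1/2.
Solix: cooperation gives 30 each period; deviation gives 39 once then 10 forever.
  δ ≥ 9/29.
Both must hold, so the binding constraint is Meridian's: δ ≥ 1/2.

1/2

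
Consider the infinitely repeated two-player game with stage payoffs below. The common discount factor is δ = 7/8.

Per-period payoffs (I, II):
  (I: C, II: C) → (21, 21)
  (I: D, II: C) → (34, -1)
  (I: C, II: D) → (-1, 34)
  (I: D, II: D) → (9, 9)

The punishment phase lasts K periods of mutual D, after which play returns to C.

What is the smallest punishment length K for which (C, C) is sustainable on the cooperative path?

2

Need Σ_{k=1}^{K} δ^k ≥ (34−21)/(21−9) = 1.0833 at δ = 7/8.
At K = 1 the sum is 0.8750 < 1.0833; at K = 2 it is 1.6406 ≥ 1.0833.
So the minimum punishment length is K = 2.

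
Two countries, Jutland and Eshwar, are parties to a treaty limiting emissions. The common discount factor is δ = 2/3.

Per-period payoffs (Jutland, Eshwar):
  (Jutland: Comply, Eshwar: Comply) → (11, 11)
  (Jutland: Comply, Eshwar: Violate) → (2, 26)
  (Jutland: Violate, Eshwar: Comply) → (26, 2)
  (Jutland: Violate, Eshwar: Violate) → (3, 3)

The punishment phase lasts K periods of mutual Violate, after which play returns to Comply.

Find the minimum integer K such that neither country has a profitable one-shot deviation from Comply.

7

Need Σ_{k=1}^{K} δ^k ≥ (26−11)/(11−3) = 1.8750 at δ = 2/3.
At K = 6 the sum is 1.8244 < 1.8750; at K = 7 it is 1.8829 ≥ 1.8750.
So the minimum punishment length is K = 7.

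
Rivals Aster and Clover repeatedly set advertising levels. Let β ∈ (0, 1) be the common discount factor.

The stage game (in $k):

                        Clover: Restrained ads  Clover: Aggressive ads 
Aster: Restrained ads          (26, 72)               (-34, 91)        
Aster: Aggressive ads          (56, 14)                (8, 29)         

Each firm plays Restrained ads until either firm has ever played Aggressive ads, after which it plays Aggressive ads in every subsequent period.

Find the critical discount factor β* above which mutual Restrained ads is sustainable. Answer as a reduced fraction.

5/8

Aster's threshold: (56−26)/(56−8) = 5/8.
Clover's threshold: (91−72)/(91−29) = 19/62.
5/8 > 19/62, so Aster binds and β* = 5/8.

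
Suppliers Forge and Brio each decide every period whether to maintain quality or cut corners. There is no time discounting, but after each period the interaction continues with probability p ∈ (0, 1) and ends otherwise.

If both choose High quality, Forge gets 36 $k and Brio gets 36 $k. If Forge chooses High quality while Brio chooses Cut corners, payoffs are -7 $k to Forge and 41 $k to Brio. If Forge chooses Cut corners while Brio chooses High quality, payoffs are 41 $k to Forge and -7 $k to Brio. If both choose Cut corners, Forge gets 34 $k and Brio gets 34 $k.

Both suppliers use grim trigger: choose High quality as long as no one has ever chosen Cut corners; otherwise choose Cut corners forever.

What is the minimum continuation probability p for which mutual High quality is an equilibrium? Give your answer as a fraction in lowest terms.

5/7

With no time discounting, the continuation probability p plays the role of the discount factor.
Grim-trigger IC: 36/(1−p) ≥ 41 + 34p/(1−p) ⇒ p ≥ (41−36)/(41−34) = 5/7.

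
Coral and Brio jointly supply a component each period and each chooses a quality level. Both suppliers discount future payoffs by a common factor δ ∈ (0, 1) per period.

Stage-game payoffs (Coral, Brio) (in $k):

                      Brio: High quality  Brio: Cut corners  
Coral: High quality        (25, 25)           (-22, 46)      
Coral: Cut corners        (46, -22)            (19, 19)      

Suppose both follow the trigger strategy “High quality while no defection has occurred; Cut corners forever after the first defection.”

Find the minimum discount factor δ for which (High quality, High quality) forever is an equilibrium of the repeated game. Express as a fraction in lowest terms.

7/9

25/(1−δ) ≥ 46 + 19δ/(1−δ)
25 ≥ 46 − 27δ
δ ≥ 21/27 = 7/9.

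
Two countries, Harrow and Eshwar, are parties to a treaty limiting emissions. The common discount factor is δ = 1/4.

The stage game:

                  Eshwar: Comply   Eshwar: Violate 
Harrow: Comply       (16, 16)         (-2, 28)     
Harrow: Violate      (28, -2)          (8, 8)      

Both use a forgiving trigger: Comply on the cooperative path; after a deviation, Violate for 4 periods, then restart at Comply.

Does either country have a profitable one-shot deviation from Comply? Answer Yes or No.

Yes

IC: δ+…+δ^4 ≥ (28−16)/(16−8) = 3/2.
At δ = 1/4: partial sum = 0.3320 < 1.5000. Cooperation not sustainable.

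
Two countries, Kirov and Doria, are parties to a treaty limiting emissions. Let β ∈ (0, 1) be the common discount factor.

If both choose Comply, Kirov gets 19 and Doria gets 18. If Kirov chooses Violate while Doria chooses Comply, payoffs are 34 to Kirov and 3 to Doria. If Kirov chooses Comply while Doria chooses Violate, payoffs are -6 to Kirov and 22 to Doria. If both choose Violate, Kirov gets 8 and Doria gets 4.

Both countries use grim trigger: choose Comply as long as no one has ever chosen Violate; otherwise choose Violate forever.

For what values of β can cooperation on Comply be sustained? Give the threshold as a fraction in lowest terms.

15/26

Kirov: cooperation gives 19 each period; deviation gives 34 once then 8 forever.
  19/(1−β) ≥ 34 + 8β/(1−β) ⇒ β ≥ 15/26.
Doria: cooperation gives 18 each period; deviation gives 22 once then 4 forever.
  β ≥ 4/18 = 2/9.
Both must hold, so the binding constraint is Kirov's: β ≥ 15/26.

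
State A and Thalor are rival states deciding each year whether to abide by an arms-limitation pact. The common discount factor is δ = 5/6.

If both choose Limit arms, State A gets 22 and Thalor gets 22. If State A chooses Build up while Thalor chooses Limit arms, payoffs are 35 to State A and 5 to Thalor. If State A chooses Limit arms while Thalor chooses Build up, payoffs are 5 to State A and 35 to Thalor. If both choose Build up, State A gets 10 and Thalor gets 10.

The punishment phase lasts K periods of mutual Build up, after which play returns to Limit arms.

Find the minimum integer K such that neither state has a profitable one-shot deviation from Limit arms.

2

No profitable deviation requires (22−10)(δ+…+δ^K) ≥ 35−22, i.e. δ+…+δ^K ≥ 13/12 ≈ 1.0833.
With δ = 5/6, the partial sums are K=1: 0.8333, K=2: 1.5278.
K = 2 is the first length at which the sum reaches 1.0833.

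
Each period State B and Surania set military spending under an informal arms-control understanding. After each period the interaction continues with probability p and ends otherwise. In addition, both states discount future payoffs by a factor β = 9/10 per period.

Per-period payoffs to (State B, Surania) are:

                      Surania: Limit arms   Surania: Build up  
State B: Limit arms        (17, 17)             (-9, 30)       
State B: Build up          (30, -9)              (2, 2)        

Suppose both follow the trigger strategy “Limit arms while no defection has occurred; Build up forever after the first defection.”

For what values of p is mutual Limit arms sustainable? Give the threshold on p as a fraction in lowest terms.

65/126

With continuation probability p and discount β, the effective per-period discount factor is βp.
Grim-trigger IC: βp ≥ (30−17)/(30−2) = 13/28.
So p ≥ (13/28)/(9/10) = 65/126.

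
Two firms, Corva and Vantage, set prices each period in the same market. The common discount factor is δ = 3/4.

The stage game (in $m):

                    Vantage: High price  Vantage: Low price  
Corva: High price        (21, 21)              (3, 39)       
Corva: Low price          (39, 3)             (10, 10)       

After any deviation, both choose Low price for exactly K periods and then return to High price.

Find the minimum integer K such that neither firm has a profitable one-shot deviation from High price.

3

No profitable deviation requires (21−10)(δ+…+δ^K) ≥ 39−21, i.e. δ+…+δ^K ≥ 18/11 ≈ 1.6364.
With δ = 3/4, the partial sums are K=1: 0.7500, K=2: 1.3125, K=3: 1.7344.
K = 3 is the first length at which the sum reaches 1.6364.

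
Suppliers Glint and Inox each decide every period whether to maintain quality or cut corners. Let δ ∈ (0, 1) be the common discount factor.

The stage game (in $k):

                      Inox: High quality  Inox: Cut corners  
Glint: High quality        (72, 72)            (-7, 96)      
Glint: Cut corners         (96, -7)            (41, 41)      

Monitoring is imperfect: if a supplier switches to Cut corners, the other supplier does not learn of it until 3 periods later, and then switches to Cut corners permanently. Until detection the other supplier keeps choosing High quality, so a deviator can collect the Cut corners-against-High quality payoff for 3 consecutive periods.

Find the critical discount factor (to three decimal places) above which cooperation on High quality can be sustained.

A deviator earns 96 for 3 periods, then 41 forever; cooperating earns 72 forever. Multiplying the IC by (1−δ):
72 ≥ 96(1−δ^3) + 41δ^3, so 55·δ^3 ≥ 24 and δ^3 ≥ 24/55.
δ ≥ (24/55)^(1/3) ≈ 0.758.

0.758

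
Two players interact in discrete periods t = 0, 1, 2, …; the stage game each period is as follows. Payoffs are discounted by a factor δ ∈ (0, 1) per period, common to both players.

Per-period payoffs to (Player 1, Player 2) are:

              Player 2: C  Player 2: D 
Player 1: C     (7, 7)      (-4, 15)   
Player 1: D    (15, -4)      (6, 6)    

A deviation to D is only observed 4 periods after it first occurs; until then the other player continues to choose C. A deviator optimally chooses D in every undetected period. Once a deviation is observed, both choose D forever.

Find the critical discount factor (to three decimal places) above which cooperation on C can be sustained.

Deviating for the 4 undetected periods gains 15−7 = 8 per period over cooperation, then loses 7−6 = 1 per period forever once punishment starts.
Gain: 8(1 + δ + … + δ^3); loss: 1·δ^4/(1−δ).
No profitable deviation ⇔ 8(1−δ^4) ≤ 1·δ^4, i.e. δ^4 ≥ 8/(8+1) = 8/9.
Hence δ ≥ (8/9)^(1/4) ≈ 0.971.

0.971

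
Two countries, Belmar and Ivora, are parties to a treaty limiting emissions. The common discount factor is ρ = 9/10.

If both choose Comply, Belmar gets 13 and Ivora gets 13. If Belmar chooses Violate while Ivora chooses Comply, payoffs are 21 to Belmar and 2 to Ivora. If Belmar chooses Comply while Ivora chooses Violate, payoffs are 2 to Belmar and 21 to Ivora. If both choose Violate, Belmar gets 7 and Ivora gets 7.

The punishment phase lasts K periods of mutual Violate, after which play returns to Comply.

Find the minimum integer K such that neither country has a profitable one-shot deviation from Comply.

IC: ρ(1−ρ^K)/(1−ρ) ≥ (21−13)/(13−7) = 4/3.
With ρ = 9/10: need 1 − ρ^K ≥ 4/3·(1−9/10)/(9/10), i.e. ρ^K ≤ 0.8519.
Since (9/10)^1 = 0.9000 and (9/10)^2 = 0.8100, the smallest such K is 2.

2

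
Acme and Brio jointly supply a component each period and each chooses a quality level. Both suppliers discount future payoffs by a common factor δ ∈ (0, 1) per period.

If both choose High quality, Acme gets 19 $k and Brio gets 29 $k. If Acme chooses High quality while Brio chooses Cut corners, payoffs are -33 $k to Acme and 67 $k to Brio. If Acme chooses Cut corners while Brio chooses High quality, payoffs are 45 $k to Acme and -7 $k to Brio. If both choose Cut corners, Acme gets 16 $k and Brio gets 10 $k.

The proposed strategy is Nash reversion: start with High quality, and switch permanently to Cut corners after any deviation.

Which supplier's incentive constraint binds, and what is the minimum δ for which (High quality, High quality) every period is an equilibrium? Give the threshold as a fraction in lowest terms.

For Acme: deviation gain 45−19 = 26, per-period punishment loss 19−16 = 3. IC gives δ ≥ 26/29.
For Brio: gain 38, loss 19 per period, so δ ≥ 38/57 = 2/3.
The tighter constraint is Acme's, so cooperation needs δ ≥ 26/29.

Acme; δ ≥ 26/29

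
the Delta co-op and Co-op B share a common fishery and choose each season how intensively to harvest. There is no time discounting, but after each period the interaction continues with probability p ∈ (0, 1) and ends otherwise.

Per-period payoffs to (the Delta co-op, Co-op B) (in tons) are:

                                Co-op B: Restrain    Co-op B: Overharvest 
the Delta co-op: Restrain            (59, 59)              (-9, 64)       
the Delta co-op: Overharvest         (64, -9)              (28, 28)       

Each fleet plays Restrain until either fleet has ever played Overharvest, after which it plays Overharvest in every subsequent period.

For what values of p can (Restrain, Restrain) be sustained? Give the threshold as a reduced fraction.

With no time discounting, the continuation probability p plays the role of the discount factor.
Grim-trigger IC: 59/(1−p) ≥ 64 + 28p/(1−p) ⇒ p ≥ (64−59)/(64−28) = 5/36.

5/36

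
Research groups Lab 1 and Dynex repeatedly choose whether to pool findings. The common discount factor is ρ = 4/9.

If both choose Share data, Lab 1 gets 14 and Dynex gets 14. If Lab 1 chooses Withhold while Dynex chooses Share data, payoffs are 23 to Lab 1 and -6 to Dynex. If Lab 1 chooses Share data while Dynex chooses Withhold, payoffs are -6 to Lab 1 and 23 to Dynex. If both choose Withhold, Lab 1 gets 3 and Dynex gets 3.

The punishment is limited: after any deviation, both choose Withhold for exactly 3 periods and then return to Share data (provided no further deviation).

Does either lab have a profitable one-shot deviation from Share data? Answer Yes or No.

Yes

Comparing payoff streams over the 4 periods until play realigns: cooperate → 14(1+ρ+…+ρ^3); deviate → 23 + 3(ρ+…+ρ^3).
Cooperation is sustained iff (14−3)(ρ+…+ρ^3) ≥ 23−14.
ρ+…+ρ^3 = 4/9·(1−(4/9)^3)/(1−4/9) = 0.7298, and (23−14)/(14−3) = 0.8182.
0.7298 < 0.8182, so cooperation is not sustainable.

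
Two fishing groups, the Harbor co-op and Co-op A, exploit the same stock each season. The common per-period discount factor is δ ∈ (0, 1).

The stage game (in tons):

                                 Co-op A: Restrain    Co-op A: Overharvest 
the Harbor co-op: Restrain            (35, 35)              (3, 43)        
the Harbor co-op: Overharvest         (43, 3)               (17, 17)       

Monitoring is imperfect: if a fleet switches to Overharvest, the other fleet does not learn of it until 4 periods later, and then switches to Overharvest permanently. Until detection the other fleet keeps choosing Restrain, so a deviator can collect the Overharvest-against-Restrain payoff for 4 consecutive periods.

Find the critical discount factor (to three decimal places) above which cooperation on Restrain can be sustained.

The best deviation is to choose Overharvest for all 4 undetected periods, earning 43 each, then 17 forever once detected.
Deviation value: 43(1−δ^4)/(1−δ) + 17δ^4/(1−δ); cooperation value: 35/(1−δ).
IC: 35 ≥ 43(1−δ^4) + 17δ^4 = 43 − 26δ^4.
So δ^4 ≥ 8/26 = 4/13, giving δ ≥ (4/13)^(1/4) ≈ 0.745.

0.745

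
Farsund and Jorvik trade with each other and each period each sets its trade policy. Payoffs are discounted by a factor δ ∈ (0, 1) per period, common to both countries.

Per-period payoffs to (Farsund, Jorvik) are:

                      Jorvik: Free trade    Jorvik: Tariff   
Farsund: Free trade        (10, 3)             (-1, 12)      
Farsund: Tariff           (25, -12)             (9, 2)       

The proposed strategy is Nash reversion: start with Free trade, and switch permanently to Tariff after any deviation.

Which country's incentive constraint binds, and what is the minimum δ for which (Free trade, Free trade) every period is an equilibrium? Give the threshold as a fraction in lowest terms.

Farsund; δ ≥ 15/16

Farsund's threshold: (25−10)/(25−9) = 15/16.
Jorvik's threshold: (12−3)/(12−2) = 9/10.
15/16 > 9/10, so Farsund binds and δ* = 15/16.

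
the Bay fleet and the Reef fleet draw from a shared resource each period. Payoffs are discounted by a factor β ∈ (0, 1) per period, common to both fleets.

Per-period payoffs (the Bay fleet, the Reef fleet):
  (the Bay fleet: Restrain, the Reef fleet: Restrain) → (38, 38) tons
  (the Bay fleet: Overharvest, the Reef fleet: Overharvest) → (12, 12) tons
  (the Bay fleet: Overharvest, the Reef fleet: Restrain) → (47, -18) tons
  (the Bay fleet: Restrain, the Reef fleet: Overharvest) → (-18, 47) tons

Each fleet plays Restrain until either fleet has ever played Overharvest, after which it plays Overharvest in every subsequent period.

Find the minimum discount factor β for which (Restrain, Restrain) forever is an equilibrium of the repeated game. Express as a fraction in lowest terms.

Cooperation forever yields 38 each period: 38/(1−β).
Deviating yields 47 once, then 12 forever: 47 + 12β/(1−β).
No profitable deviation requires 38/(1−β) ≥ 47 + 12β/(1−β).
Multiplying by (1−β): 38 ≥ 47(1−β) + 12β = 47 − 35β.
So 35β ≥ 9, i.e. β ≥ 9/35.

9/35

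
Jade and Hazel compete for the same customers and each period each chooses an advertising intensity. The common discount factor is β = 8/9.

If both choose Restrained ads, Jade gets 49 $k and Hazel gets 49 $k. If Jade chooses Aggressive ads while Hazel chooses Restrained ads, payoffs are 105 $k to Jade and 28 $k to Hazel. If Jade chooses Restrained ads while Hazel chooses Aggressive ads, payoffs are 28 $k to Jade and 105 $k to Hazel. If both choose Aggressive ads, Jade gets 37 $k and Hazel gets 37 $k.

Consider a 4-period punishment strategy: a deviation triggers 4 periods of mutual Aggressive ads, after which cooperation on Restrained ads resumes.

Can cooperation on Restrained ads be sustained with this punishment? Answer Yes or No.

IC: β+…+β^4 ≥ (105−49)/(49−37) = 14/3.
At β = 8/9: partial sum = 3.0056 < 4.6667. Cooperation not sustainable.

No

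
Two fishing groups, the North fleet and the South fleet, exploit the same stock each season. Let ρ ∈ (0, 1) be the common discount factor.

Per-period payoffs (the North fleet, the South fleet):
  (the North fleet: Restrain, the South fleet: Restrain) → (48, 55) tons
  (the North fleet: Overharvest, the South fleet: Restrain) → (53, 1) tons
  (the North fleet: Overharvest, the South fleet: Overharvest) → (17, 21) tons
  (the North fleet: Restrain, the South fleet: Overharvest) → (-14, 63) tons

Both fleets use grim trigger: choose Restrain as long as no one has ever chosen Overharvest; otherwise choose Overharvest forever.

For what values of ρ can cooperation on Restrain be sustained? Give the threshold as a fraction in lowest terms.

4/21

For the North fleet: deviation gain 53−48 = 5, per-period punishment loss 48−17 = 31. IC gives ρ ≥ 5/36.
For the South fleet: gain 8, loss 34 per period, so ρ ≥ 8/42 = 4/21.
The tighter constraint is the South fleet's, so cooperation needs ρ ≥ 4/21.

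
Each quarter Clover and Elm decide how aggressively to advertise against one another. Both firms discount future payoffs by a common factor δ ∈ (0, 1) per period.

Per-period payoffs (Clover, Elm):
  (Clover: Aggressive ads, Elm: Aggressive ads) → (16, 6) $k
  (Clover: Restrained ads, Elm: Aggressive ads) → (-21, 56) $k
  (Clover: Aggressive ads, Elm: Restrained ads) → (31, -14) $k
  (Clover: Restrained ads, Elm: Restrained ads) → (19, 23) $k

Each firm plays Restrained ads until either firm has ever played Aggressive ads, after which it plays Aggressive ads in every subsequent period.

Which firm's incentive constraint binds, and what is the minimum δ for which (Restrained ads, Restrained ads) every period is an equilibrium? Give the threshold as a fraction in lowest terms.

Clover's threshold: (31−19)/(31−16) = 4/5.
Elm's threshold: (56−23)/(56−6) = 33/50.
4/5 > 33/50, so Clover binds and δ* = 4/5.

Clover; δ ≥ 4/5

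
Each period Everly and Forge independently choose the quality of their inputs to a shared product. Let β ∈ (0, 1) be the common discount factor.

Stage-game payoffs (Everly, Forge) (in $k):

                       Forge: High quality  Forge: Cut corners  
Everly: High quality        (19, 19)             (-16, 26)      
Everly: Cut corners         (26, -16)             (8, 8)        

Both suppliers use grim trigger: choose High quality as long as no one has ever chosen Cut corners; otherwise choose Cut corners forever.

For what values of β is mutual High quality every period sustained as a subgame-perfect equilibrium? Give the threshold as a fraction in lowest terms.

7/18

Cooperation forever yields 19 each period: 19/(1−β).
Deviating yields 26 once, then 8 forever: 26 + 8β/(1−β).
No profitable deviation requires 19/(1−β) ≥ 26 + 8β/(1−β).
Multiplying by (1−β): 19 ≥ 26(1−β) + 8β = 26 − 18β.
So 18β ≥ 7, i.e. β ≥ 7/18.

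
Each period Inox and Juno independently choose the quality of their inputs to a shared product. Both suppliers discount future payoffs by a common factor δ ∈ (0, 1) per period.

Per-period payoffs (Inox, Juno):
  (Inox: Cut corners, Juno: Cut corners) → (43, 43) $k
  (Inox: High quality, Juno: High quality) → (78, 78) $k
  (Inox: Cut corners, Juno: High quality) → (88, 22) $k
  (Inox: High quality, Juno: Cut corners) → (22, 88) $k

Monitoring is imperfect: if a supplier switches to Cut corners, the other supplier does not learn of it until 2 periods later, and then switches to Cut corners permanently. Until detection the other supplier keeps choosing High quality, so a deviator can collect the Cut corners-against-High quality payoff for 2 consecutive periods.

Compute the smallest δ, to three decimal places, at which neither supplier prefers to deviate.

0.471

Deviating for the 2 undetected periods gains 88−78 = 10 per period over cooperation, then loses 78−43 = 35 per period forever once punishment starts.
Gain: 10(1 + δ + … + δ^1); loss: 35·δ^2/(1−δ).
No profitable deviation ⇔ 10(1−δ^2) ≤ 35·δ^2, i.e. δ^2 ≥ 10/(10+35) = 2/9.
Hence δ ≥ (2/9)^(1/2) ≈ 0.471.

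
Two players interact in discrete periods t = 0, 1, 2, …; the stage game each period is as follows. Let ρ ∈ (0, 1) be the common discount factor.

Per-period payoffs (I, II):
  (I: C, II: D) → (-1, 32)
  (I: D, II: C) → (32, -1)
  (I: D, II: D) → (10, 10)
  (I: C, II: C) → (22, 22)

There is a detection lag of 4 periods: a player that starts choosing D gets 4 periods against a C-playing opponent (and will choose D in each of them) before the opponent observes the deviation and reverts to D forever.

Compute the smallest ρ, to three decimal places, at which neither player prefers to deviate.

0.821

A deviator earns 32 for 4 periods, then 10 forever; cooperating earns 22 forever. Multiplying the IC by (1−ρ):
22 ≥ 32(1−ρ^4) + 10ρ^4, so 22·ρ^4 ≥ 10 and ρ^4 ≥ 5/11.
ρ ≥ (5/11)^(1/4) ≈ 0.821.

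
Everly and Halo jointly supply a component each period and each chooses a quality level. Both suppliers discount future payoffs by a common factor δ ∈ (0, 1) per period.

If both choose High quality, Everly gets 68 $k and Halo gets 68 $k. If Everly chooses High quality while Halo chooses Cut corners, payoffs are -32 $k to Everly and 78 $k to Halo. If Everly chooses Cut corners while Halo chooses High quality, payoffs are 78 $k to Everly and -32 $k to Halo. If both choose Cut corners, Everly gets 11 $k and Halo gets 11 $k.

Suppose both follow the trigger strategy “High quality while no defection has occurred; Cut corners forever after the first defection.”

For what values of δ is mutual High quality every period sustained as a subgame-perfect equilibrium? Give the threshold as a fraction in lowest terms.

68/(1−δ) ≥ 78 + 11δ/(1−δ)
68 ≥ 78 − 67δ
δ ≥ 10/67.

10/67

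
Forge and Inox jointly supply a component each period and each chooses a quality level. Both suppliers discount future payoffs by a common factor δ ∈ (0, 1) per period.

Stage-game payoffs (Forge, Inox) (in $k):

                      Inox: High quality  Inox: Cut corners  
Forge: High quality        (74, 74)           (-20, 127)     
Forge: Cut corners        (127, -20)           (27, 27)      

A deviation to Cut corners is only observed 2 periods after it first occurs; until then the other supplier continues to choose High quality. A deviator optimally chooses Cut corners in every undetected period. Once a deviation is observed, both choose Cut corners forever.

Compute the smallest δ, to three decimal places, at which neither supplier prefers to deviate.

0.728

A deviator earns 127 for 2 periods, then 27 forever; cooperating earns 74 forever. Multiplying the IC by (1−δ):
74 ≥ 127(1−δ^2) + 27δ^2, so 100·δ^2 ≥ 53 and δ^2 ≥ 53/100.
δ ≥ (53/100)^(1/2) ≈ 0.728.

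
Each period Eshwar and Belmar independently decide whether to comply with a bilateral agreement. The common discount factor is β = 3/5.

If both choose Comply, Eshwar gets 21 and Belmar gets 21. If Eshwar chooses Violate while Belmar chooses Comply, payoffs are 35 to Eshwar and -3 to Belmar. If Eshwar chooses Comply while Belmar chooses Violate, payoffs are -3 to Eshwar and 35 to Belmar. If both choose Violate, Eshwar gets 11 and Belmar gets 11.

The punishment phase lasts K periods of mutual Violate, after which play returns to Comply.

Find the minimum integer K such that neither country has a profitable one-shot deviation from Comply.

IC: β(1−β^K)/(1−β) ≥ (35−21)/(21−11) = 7/5.
With β = 3/5: need 1 − β^K ≥ 7/5·(1−3/5)/(3/5), i.e. β^K ≤ 0.0667.
Since (3/5)^5 = 0.0778 and (3/5)^6 = 0.0467, the smallest such K is 6.

6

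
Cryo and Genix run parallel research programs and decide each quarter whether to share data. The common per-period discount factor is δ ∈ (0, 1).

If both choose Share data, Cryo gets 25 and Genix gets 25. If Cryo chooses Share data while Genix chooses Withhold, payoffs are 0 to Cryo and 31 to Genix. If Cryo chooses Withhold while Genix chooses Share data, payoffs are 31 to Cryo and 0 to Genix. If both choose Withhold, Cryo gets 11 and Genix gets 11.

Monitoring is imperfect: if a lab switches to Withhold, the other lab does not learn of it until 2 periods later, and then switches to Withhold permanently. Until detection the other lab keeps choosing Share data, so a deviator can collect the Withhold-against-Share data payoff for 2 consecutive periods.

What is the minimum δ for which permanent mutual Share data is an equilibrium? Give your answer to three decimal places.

Deviating for the 2 undetected periods gains 31−25 = 6 per period over cooperation, then loses 25−11 = 14 per period forever once punishment starts.
Gain: 6(1 + δ + … + δ^1); loss: 14·δ^2/(1−δ).
No profitable deviation ⇔ 6(1−δ^2) ≤ 14·δ^2, i.e. δ^2 ≥ 6/(6+14) = 3/10.
Hence δ ≥ (3/10)^(1/2) ≈ 0.548.

0.548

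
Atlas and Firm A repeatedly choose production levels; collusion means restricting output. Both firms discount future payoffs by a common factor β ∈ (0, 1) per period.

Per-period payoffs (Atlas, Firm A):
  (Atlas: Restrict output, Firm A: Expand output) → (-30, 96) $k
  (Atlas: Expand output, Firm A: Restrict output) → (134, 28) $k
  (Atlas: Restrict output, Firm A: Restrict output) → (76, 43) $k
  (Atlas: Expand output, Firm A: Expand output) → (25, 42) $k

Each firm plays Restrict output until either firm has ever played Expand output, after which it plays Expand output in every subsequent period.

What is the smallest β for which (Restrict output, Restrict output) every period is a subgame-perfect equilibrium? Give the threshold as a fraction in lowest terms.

53/54

For Atlas: deviation gain 134−76 = 58, per-period punishment loss 76−25 = 51. IC gives β ≥ 58/109.
For Firm A: gain 53, loss 1 per period, so β ≥ 53/54.
The tighter constraint is Firm A's, so cooperation needs β ≥ 53/54.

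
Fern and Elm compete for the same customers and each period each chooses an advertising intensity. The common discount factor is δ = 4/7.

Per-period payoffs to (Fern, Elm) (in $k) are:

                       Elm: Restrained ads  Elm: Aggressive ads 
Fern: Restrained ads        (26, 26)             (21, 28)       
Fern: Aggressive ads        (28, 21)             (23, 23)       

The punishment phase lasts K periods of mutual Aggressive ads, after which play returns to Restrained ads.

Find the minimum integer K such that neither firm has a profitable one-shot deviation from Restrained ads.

IC: δ(1−δ^K)/(1−δ) ≥ (28−26)/(26−23) = 2/3.
With δ = 4/7: need 1 − δ^K ≥ 2/3·(1−4/7)/(4/7), i.e. δ^K ≤ 0.5000.
Since (4/7)^1 = 0.5714 and (4/7)^2 = 0.3265, the smallest such K is 2.

2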